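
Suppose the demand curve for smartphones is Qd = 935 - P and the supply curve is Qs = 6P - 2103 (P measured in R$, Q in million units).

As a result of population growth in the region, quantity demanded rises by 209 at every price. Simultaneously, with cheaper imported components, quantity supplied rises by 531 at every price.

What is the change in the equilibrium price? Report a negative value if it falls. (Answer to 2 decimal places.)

Before the shock: 935 - P = 6P - 2103 ⇒ 3038 = 7P ⇒ P = 434, Q = 501.
With the change applied: demand Qd = 1144 - P, supply Qs = 6P - 1572.
Equate the new curves: 1144 - P = 6P - 1572, giving 2716 = 7P, P = 388, Q = 756.
ΔP = 388 − 434 = -46.00.

-46.00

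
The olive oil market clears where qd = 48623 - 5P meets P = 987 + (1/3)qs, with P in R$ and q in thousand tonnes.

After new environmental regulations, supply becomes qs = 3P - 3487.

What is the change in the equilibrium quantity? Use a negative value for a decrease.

Solve the original market: 48623 - 5P = 3P - 2961, hence P = 6448 and q = 16383.
After the shift, demand is qd = 48623 - 5P and supply is qs = 3P - 3487.
Setting them equal: 48623 - 5P = 3P - 3487 → 52110 = 8P, so P = 6513.75 and q = 16054.25.
Δq = 16054.25 − 16383 = -328.75.

-328.75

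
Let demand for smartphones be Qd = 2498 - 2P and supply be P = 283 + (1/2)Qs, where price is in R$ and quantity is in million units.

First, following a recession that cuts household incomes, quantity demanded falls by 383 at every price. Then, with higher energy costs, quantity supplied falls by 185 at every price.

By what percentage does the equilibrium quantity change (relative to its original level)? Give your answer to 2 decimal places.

Initially, 2498 - 2P = 2P - 566, so 3064 = 4P and P = 766, Q = 966.
The shock moves the curves to Qd = 2115 - 2P and Qs = 2P - 751.
New equilibrium: 2115 - 2P = 2P - 751 ⇒ 2866 = 4P ⇒ P = 716.5, Q = 682.
%ΔQ = (682 − 966) / 966 × 100 = -29.40%.

-29.40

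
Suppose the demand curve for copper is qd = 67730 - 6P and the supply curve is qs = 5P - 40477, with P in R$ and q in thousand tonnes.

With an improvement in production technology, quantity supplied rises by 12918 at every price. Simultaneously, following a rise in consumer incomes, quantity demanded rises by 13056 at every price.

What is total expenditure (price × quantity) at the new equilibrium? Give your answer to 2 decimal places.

213624105.12

Before the shock: 67730 - 6P = 5P - 40477 ⇒ 108207 = 11P ⇒ P = 9837, q = 8708.
The shock moves the curves to qd = 80786 - 6P and qs = 5P - 27559.
Clearing the new market: 80786 - 6P = 5P - 27559, so P = 108345/11 ≈ 9849.5455 and q = 238576/11 ≈ 21688.7273.
New expenditure = 9849.5455 × 21688.7273 = 213624105.12.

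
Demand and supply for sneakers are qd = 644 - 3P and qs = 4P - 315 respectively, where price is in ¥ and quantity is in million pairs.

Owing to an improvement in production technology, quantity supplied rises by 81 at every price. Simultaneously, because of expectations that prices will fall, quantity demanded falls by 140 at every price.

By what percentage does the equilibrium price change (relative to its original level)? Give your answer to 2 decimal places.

Initially, 644 - 3P = 4P - 315, so 959 = 7P and P = 137, q = 233.
The new curves are qd = 504 - 3P (demand) and qs = 4P - 234 (supply).
Clearing the new market: 504 - 3P = 4P - 234, so P = 738/7 ≈ 105.4286 and q = 1314/7 ≈ 187.7143.
%ΔP = (105.4286 − 137) / 137 × 100 = -23.04%.

-23.04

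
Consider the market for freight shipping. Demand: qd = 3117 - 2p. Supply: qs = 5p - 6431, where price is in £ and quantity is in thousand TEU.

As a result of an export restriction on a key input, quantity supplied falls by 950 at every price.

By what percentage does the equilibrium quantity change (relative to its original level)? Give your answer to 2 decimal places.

Initially, 3117 - 2p = 5p - 6431, so 9548 = 7p and p = 1364, q = 389.
After the shift, demand is qd = 3117 - 2p and supply is qs = 5p - 7381.
Equate the new curves: 3117 - 2p = 5p - 7381, giving 10498 = 7p, p = 10498/7 ≈ 1499.7143, q = 823/7 ≈ 117.5714.
%Δq = (117.5714 − 389) / 389 × 100 = -69.78%.

-69.78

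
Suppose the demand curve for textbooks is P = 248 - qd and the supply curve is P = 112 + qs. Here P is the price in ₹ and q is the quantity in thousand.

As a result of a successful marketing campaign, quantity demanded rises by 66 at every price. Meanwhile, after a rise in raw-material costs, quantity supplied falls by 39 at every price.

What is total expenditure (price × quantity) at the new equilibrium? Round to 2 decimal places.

Initially, 248 - P = P - 112, so 360 = 2P and P = 180, q = 68.
After the shift, demand is qd = 314 - P and supply is qs = P - 151.
Equate the new curves: 314 - P = P - 151, giving 465 = 2P, P = 232.5, q = 81.5.
New expenditure = 232.5 × 81.5 = 18948.75.

18948.75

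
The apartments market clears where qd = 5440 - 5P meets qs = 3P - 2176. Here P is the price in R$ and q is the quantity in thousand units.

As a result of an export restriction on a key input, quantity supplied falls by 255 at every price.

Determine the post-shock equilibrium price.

983.875

Original equilibrium: 5440 - 5P = 3P - 2176 gives 7616 = 8P, so P = 952 and q = 680.
The new curves are qd = 5440 - 5P (demand) and qs = 3P - 2431 (supply).
Clearing the new market: 5440 - 5P = 3P - 2431, so P = 983.875 and q = 520.625.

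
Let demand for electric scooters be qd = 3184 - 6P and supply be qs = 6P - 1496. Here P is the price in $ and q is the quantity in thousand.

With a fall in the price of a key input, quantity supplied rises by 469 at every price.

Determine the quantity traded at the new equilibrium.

Before the shock: 3184 - 6P = 6P - 1496 ⇒ 4680 = 12P ⇒ P = 390, q = 844.
The shock moves the curves to qd = 3184 - 6P and qs = 6P - 1027.
New equilibrium: 3184 - 6P = 6P - 1027 ⇒ 4211 = 12P ⇒ P = 4211/12 ≈ 350.9167, q = 1078.5.

1078.5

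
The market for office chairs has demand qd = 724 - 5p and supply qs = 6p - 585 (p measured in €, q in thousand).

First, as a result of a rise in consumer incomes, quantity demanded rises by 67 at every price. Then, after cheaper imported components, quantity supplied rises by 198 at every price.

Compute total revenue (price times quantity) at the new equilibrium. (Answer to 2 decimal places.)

27366.60

Original equilibrium: 724 - 5p = 6p - 585 gives 1309 = 11p, so p = 119 and q = 129.
After the shift, demand is qd = 791 - 5p and supply is qs = 6p - 387.
New equilibrium: 791 - 5p = 6p - 387 ⇒ 1178 = 11p ⇒ p = 1178/11 ≈ 107.0909, q = 2811/11 ≈ 255.5455.
New expenditure = 107.0909 × 255.5455 = 27366.60.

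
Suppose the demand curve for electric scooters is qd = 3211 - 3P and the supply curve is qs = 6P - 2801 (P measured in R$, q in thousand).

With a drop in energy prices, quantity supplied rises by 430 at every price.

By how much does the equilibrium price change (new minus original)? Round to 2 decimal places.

-47.78

Original equilibrium: 3211 - 3P = 6P - 2801 gives 6012 = 9P, so P = 668 and q = 1207.
With the change applied: demand qd = 3211 - 3P, supply qs = 6P - 2371.
New equilibrium: 3211 - 3P = 6P - 2371 ⇒ 5582 = 9P ⇒ P = 5582/9 ≈ 620.2222, q = 4051/3 ≈ 1350.3333.
ΔP = 620.2222 − 668 = -47.78.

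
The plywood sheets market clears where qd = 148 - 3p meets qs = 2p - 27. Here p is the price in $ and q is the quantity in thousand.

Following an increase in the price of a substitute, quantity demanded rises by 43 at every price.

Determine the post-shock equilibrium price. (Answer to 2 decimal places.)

43.60

Initially, 148 - 3p = 2p - 27, so 175 = 5p and p = 35, q = 43.
After the shift, demand is qd = 191 - 3p and supply is qs = 2p - 27.
Setting them equal: 191 - 3p = 2p - 27 → 218 = 5p, so p = 43.6 and q = 60.2.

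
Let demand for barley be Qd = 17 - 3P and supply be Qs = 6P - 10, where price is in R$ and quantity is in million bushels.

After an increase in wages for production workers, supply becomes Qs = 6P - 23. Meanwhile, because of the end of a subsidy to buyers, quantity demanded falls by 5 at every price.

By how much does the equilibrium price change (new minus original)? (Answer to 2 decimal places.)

+0.89

Solve the original market: 17 - 3P = 6P - 10, hence P = 3 and Q = 8.
The new curves are Qd = 12 - 3P (demand) and Qs = 6P - 23 (supply).
Clearing the new market: 12 - 3P = 6P - 23, so P = 35/9 ≈ 3.8889 and Q = 1/3 ≈ 0.3333.
ΔP = 3.8889 − 3 = +0.89.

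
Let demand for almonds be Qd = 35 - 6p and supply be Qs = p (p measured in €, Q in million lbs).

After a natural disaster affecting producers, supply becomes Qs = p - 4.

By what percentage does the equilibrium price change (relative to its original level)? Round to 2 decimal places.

Solve the original market: 35 - 6p = p, hence p = 5 and Q = 5.
The new curves are Qd = 35 - 6p (demand) and Qs = p - 4 (supply).
Clearing the new market: 35 - 6p = p - 4, so p = 39/7 ≈ 5.5714 and Q = 11/7 ≈ 1.5714.
%Δp = (5.5714 − 5) / 5 × 100 = +11.43%.

+11.43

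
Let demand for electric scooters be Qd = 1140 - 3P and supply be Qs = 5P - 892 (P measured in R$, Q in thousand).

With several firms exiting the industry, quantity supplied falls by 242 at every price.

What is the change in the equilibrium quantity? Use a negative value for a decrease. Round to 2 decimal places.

Before the shock: 1140 - 3P = 5P - 892 ⇒ 2032 = 8P ⇒ P = 254, Q = 378.
The shock moves the curves to Qd = 1140 - 3P and Qs = 5P - 1134.
Setting them equal: 1140 - 3P = 5P - 1134 → 2274 = 8P, so P = 284.25 and Q = 287.25.
ΔQ = 287.25 − 378 = -90.75.

-90.75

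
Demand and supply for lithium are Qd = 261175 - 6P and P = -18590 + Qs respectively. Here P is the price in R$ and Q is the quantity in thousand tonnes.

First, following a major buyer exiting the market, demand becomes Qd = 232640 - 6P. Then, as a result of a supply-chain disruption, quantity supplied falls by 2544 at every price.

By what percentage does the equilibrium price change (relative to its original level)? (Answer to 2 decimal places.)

-10.71

Before the shock: 261175 - 6P = P + 18590 ⇒ 242585 = 7P ⇒ P = 34655, Q = 53245.
With the change applied: demand Qd = 232640 - 6P, supply Qs = P + 16046.
Setting them equal: 232640 - 6P = P + 16046 → 216594 = 7P, so P = 30942 and Q = 46988.
%ΔP = (30942 − 34655) / 34655 × 100 = -10.71%.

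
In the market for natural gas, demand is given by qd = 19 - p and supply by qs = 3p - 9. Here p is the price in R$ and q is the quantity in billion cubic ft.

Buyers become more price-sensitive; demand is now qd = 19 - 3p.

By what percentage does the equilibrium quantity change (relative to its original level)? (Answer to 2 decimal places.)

-58.33

Initially, 19 - p = 3p - 9, so 28 = 4p and p = 7, q = 12.
With the change applied: demand qd = 19 - 3p, supply qs = 3p - 9.
Setting them equal: 19 - 3p = 3p - 9 → 28 = 6p, so p = 14/3 ≈ 4.6667 and q = 5.
%Δq = (5 − 12) / 12 × 100 = -58.33%.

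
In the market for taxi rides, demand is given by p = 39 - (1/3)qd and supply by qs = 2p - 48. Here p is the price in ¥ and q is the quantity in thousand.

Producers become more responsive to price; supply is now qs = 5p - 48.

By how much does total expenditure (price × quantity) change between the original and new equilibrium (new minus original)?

Before the shock: 117 - 3p = 2p - 48 ⇒ 165 = 5p ⇒ p = 33, q = 18.
The new curves are qd = 117 - 3p (demand) and qs = 5p - 48 (supply).
Setting them equal: 117 - 3p = 5p - 48 → 165 = 8p, so p = 20.625 and q = 55.125.
Expenditure moves from 33×18 = 594 to 20.625×55.125 = 1136.953125; change = +542.953125.

+542.953125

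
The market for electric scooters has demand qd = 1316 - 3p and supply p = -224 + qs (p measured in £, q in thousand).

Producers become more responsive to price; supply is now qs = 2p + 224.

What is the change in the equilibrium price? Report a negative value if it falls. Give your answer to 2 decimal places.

-54.60

Before the shock: 1316 - 3p = p + 224 ⇒ 1092 = 4p ⇒ p = 273, q = 497.
The new curves are qd = 1316 - 3p (demand) and qs = 2p + 224 (supply).
New equilibrium: 1316 - 3p = 2p + 224 ⇒ 1092 = 5p ⇒ p = 218.4, q = 660.8.
Δp = 218.4 − 273 = -54.60.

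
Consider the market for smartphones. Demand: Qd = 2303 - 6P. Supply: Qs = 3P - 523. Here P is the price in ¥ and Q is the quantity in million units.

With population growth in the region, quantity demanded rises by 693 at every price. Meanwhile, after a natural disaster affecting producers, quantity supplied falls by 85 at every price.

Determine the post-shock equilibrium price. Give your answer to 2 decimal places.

400.44

Solve the original market: 2303 - 6P = 3P - 523, hence P = 314 and Q = 419.
With the change applied: demand Qd = 2996 - 6P, supply Qs = 3P - 608.
Clearing the new market: 2996 - 6P = 3P - 608, so P = 3604/9 ≈ 400.4444 and Q = 1780/3 ≈ 593.3333.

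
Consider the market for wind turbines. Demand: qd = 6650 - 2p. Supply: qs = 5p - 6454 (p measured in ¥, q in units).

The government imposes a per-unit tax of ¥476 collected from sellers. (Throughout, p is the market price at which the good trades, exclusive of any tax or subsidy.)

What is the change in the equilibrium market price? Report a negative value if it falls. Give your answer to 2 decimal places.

+340.00

Initially, 6650 - 2p = 5p - 6454, so 13104 = 7p and p = 1872, q = 2906.
Since sellers keep the price net of the tax, the effective supply curve becomes qs = 5p - 8834.
Equate the new curves: 6650 - 2p = 5p - 8834, giving 15484 = 7p, p = 2212, q = 2226.
Δp = 2212 − 1872 = +340.00.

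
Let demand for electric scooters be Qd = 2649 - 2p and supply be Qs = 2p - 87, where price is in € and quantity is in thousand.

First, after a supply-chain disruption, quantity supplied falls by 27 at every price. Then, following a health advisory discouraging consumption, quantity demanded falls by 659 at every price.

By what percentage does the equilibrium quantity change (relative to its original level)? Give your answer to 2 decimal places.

Initially, 2649 - 2p = 2p - 87, so 2736 = 4p and p = 684, Q = 1281.
After the shift, demand is Qd = 1990 - 2p and supply is Qs = 2p - 114.
Clearing the new market: 1990 - 2p = 2p - 114, so p = 526 and Q = 938.
%ΔQ = (938 − 1281) / 1281 × 100 = -26.78%.

-26.78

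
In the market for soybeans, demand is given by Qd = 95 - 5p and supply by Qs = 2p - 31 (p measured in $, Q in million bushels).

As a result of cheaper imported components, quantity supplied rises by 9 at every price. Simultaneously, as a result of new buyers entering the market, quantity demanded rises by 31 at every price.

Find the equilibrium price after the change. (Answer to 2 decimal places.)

21.14

Solve the original market: 95 - 5p = 2p - 31, hence p = 18 and Q = 5.
After the shift, demand is Qd = 126 - 5p and supply is Qs = 2p - 22.
New equilibrium: 126 - 5p = 2p - 22 ⇒ 148 = 7p ⇒ p = 148/7 ≈ 21.1429, Q = 142/7 ≈ 20.2857.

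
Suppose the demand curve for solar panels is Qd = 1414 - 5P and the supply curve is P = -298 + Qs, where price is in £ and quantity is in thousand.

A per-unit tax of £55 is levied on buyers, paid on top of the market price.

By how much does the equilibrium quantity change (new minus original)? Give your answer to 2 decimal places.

Original equilibrium: 1414 - 5P = P + 298 gives 1116 = 6P, so P = 186 and Q = 484.
Since buyers pay the price plus the tax, the effective demand curve becomes Qd = 1139 - 5P.
Clearing the new market: 1139 - 5P = P + 298, so P = 841/6 ≈ 140.1667 and Q = 2629/6 ≈ 438.1667.
ΔQ = 438.1667 − 484 = -45.83.

-45.83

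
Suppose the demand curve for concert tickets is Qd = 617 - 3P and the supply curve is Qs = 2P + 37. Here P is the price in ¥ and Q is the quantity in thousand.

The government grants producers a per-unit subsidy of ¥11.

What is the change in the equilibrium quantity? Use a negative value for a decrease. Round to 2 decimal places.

+13.20

Original equilibrium: 617 - 3P = 2P + 37 gives 580 = 5P, so P = 116 and Q = 269.
Since sellers receive the price plus the subsidy, the effective supply curve becomes Qs = 2P + 59.
Equate the new curves: 617 - 3P = 2P + 59, giving 558 = 5P, P = 111.6, Q = 282.2.
ΔQ = 282.2 − 269 = +13.20.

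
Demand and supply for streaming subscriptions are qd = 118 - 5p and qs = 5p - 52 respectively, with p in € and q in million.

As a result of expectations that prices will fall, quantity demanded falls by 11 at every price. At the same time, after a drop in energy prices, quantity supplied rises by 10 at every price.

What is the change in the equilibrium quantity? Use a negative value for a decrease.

Original equilibrium: 118 - 5p = 5p - 52 gives 170 = 10p, so p = 17 and q = 33.
The new curves are qd = 107 - 5p (demand) and qs = 5p - 42 (supply).
Equate the new curves: 107 - 5p = 5p - 42, giving 149 = 10p, p = 14.9, q = 32.5.
Δq = 32.5 − 33 = -0.5.

-0.5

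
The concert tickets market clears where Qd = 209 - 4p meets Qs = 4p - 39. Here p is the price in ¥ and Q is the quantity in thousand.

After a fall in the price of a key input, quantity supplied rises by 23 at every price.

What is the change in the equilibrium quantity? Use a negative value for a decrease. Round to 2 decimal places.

+11.50

Original equilibrium: 209 - 4p = 4p - 39 gives 248 = 8p, so p = 31 and Q = 85.
With the change applied: demand Qd = 209 - 4p, supply Qs = 4p - 16.
Setting them equal: 209 - 4p = 4p - 16 → 225 = 8p, so p = 28.125 and Q = 96.5.
ΔQ = 96.5 − 85 = +11.50.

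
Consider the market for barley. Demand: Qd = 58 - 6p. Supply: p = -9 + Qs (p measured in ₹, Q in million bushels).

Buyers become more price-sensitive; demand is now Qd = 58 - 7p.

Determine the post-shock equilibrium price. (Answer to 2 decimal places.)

Solve the original market: 58 - 6p = p + 9, hence p = 7 and Q = 16.
The shock moves the curves to Qd = 58 - 7p and Qs = p + 9.
Equate the new curves: 58 - 7p = p + 9, giving 49 = 8p, p = 6.125, Q = 15.125.

6.13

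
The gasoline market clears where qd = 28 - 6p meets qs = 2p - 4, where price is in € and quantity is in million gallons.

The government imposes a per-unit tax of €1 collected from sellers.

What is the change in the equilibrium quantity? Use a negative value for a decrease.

-1.5

Solve the original market: 28 - 6p = 2p - 4, hence p = 4 and q = 4.
Since sellers keep the price net of the tax, the effective supply curve becomes qs = 2p - 6.
New equilibrium: 28 - 6p = 2p - 6 ⇒ 34 = 8p ⇒ p = 4.25, q = 2.5.
Δq = 2.5 − 4 = -1.5.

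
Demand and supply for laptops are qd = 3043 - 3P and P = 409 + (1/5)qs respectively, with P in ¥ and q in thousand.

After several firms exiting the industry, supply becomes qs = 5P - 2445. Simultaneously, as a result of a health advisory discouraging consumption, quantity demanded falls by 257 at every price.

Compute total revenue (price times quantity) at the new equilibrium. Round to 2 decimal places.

Initially, 3043 - 3P = 5P - 2045, so 5088 = 8P and P = 636, q = 1135.
With the change applied: demand qd = 2786 - 3P, supply qs = 5P - 2445.
New equilibrium: 2786 - 3P = 5P - 2445 ⇒ 5231 = 8P ⇒ P = 653.875, q = 824.375.
New expenditure = 653.875 × 824.375 = 539038.20.

539038.20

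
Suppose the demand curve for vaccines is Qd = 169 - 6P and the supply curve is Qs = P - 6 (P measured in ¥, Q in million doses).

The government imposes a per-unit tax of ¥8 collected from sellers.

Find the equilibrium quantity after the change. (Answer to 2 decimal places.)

12.14

Before the shock: 169 - 6P = P - 6 ⇒ 175 = 7P ⇒ P = 25, Q = 19.
Since sellers keep the price net of the tax, the effective supply curve becomes Qs = P - 14.
Equate the new curves: 169 - 6P = P - 14, giving 183 = 7P, P = 183/7 ≈ 26.1429, Q = 85/7 ≈ 12.1429.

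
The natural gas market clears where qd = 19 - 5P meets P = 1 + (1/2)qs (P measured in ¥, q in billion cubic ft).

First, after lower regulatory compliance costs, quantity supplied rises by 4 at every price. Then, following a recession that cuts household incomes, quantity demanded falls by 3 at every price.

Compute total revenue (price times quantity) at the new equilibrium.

12

Before the shock: 19 - 5P = 2P - 2 ⇒ 21 = 7P ⇒ P = 3, q = 4.
The shock moves the curves to qd = 16 - 5P and qs = 2P + 2.
New equilibrium: 16 - 5P = 2P + 2 ⇒ 14 = 7P ⇒ P = 2, q = 6.
New expenditure = 2 × 6 = 12.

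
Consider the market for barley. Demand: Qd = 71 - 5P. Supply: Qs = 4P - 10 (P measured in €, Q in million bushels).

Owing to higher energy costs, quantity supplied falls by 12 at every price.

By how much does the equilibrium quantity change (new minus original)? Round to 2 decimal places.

Before the shock: 71 - 5P = 4P - 10 ⇒ 81 = 9P ⇒ P = 9, Q = 26.
The shock moves the curves to Qd = 71 - 5P and Qs = 4P - 22.
Clearing the new market: 71 - 5P = 4P - 22, so P = 31/3 ≈ 10.3333 and Q = 58/3 ≈ 19.3333.
ΔQ = 19.3333 − 26 = -6.67.

-6.67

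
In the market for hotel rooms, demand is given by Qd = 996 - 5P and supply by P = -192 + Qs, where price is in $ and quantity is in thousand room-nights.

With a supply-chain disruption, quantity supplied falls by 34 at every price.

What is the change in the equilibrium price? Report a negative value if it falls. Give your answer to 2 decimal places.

Initially, 996 - 5P = P + 192, so 804 = 6P and P = 134, Q = 326.
The shock moves the curves to Qd = 996 - 5P and Qs = P + 158.
New equilibrium: 996 - 5P = P + 158 ⇒ 838 = 6P ⇒ P = 419/3 ≈ 139.6667, Q = 893/3 ≈ 297.6667.
ΔP = 139.6667 − 134 = +5.67.

+5.67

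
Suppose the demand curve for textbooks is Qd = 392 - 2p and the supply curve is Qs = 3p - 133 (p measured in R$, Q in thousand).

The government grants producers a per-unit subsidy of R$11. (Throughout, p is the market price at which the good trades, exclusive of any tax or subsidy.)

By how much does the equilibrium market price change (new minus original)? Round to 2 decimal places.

Before the shock: 392 - 2p = 3p - 133 ⇒ 525 = 5p ⇒ p = 105, Q = 182.
Since sellers receive the price plus the subsidy, the effective supply curve becomes Qs = 3p - 100.
Setting them equal: 392 - 2p = 3p - 100 → 492 = 5p, so p = 98.4 and Q = 195.2.
Δp = 98.4 − 105 = -6.60.

-6.60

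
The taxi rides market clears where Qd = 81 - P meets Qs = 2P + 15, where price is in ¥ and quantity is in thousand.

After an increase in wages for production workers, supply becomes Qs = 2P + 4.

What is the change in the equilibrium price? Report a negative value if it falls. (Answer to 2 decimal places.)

+3.67

Solve the original market: 81 - P = 2P + 15, hence P = 22 and Q = 59.
With the change applied: demand Qd = 81 - P, supply Qs = 2P + 4.
Setting them equal: 81 - P = 2P + 4 → 77 = 3P, so P = 77/3 ≈ 25.6667 and Q = 166/3 ≈ 55.3333.
ΔP = 25.6667 − 22 = +3.67.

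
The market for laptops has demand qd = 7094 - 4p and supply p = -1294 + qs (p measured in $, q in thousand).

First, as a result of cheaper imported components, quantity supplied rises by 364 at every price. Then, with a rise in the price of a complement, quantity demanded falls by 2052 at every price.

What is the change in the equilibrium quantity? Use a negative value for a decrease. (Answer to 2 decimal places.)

Original equilibrium: 7094 - 4p = p + 1294 gives 5800 = 5p, so p = 1160 and q = 2454.
The shock moves the curves to qd = 5042 - 4p and qs = p + 1658.
Equate the new curves: 5042 - 4p = p + 1658, giving 3384 = 5p, p = 676.8, q = 2334.8.
Δq = 2334.8 − 2454 = -119.20.

-119.20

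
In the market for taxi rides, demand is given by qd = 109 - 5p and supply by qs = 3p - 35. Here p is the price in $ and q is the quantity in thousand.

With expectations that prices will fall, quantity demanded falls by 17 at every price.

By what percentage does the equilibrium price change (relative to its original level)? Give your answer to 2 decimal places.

Solve the original market: 109 - 5p = 3p - 35, hence p = 18 and q = 19.
With the change applied: demand qd = 92 - 5p, supply qs = 3p - 35.
Equate the new curves: 92 - 5p = 3p - 35, giving 127 = 8p, p = 15.875, q = 12.625.
%Δp = (15.875 − 18) / 18 × 100 = -11.81%.

-11.81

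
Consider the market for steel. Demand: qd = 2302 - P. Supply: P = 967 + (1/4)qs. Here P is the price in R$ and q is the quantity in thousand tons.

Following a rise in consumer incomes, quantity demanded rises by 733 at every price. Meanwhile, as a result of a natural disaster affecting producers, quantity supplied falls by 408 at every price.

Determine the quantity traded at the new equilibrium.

Before the shock: 2302 - P = 4P - 3868 ⇒ 6170 = 5P ⇒ P = 1234, q = 1068.
After the shift, demand is qd = 3035 - P and supply is qs = 4P - 4276.
New equilibrium: 3035 - P = 4P - 4276 ⇒ 7311 = 5P ⇒ P = 1462.2, q = 1572.8.

1572.8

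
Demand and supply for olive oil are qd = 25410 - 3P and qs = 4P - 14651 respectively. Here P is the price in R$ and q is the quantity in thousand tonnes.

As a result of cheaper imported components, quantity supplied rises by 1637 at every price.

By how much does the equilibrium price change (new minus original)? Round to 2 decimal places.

-233.86

Solve the original market: 25410 - 3P = 4P - 14651, hence P = 5723 and q = 8241.
With the change applied: demand qd = 25410 - 3P, supply qs = 4P - 13014.
Equate the new curves: 25410 - 3P = 4P - 13014, giving 38424 = 7P, P = 38424/7 ≈ 5489.1429, q = 62598/7 ≈ 8942.5714.
ΔP = 5489.1429 − 5723 = -233.86.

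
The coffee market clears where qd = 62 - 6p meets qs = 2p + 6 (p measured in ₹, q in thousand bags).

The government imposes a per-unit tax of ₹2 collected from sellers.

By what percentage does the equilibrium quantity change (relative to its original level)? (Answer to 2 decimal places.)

-15.00

Before the shock: 62 - 6p = 2p + 6 ⇒ 56 = 8p ⇒ p = 7, q = 20.
Since sellers keep the price net of the tax, the effective supply curve becomes qs = 2p + 2.
Clearing the new market: 62 - 6p = 2p + 2, so p = 7.5 and q = 17.
%Δq = (17 − 20) / 20 × 100 = -15.00%.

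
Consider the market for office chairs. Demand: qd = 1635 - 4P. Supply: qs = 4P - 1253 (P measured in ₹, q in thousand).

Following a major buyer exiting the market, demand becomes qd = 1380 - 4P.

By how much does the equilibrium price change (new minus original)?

-31.875

Solve the original market: 1635 - 4P = 4P - 1253, hence P = 361 and q = 191.
The new curves are qd = 1380 - 4P (demand) and qs = 4P - 1253 (supply).
Setting them equal: 1380 - 4P = 4P - 1253 → 2633 = 8P, so P = 329.125 and q = 63.5.
ΔP = 329.125 − 361 = -31.875.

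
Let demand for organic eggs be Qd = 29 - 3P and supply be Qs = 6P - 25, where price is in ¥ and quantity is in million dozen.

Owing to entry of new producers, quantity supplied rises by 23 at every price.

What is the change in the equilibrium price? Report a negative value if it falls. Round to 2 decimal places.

-2.56

Solve the original market: 29 - 3P = 6P - 25, hence P = 6 and Q = 11.
The shock moves the curves to Qd = 29 - 3P and Qs = 6P - 2.
Equate the new curves: 29 - 3P = 6P - 2, giving 31 = 9P, P = 31/9 ≈ 3.4444, Q = 56/3 ≈ 18.6667.
ΔP = 3.4444 − 6 = -2.56.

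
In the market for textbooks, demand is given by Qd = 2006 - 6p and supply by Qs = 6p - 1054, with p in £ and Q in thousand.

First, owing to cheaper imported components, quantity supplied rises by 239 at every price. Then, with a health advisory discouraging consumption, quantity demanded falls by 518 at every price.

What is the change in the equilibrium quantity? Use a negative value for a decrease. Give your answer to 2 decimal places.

Original equilibrium: 2006 - 6p = 6p - 1054 gives 3060 = 12p, so p = 255 and Q = 476.
The new curves are Qd = 1488 - 6p (demand) and Qs = 6p - 815 (supply).
Setting them equal: 1488 - 6p = 6p - 815 → 2303 = 12p, so p = 2303/12 ≈ 191.9167 and Q = 336.5.
ΔQ = 336.5 − 476 = -139.50.

-139.50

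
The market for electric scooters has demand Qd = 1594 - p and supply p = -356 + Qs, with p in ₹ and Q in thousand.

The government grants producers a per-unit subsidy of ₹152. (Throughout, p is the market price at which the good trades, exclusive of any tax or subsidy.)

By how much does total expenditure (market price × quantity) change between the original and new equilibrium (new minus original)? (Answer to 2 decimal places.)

Initially, 1594 - p = p + 356, so 1238 = 2p and p = 619, Q = 975.
Since sellers receive the price plus the subsidy, the effective supply curve becomes Qs = p + 508.
Equate the new curves: 1594 - p = p + 508, giving 1086 = 2p, p = 543, Q = 1051.
Expenditure moves from 619×975 = 603525 to 543×1051 = 570693; change = -32832.00.

-32832.00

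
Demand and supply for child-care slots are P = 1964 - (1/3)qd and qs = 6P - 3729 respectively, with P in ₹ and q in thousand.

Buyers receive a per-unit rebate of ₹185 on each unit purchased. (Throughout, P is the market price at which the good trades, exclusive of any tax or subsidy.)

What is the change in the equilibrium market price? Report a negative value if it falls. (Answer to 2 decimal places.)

+61.67

Original equilibrium: 5892 - 3P = 6P - 3729 gives 9621 = 9P, so P = 1069 and q = 2685.
Since buyers' out-of-pocket price is the market price minus the rebate, the effective demand curve becomes qd = 6447 - 3P.
New equilibrium: 6447 - 3P = 6P - 3729 ⇒ 10176 = 9P ⇒ P = 3392/3 ≈ 1130.6667, q = 3055.
ΔP = 1130.6667 − 1069 = +61.67.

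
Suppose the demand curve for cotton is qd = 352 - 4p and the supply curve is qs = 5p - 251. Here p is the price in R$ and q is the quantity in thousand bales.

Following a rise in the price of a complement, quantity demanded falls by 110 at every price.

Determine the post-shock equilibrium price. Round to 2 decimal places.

54.78

Initially, 352 - 4p = 5p - 251, so 603 = 9p and p = 67, q = 84.
The shock moves the curves to qd = 242 - 4p and qs = 5p - 251.
Equate the new curves: 242 - 4p = 5p - 251, giving 493 = 9p, p = 493/9 ≈ 54.7778, q = 206/9 ≈ 22.8889.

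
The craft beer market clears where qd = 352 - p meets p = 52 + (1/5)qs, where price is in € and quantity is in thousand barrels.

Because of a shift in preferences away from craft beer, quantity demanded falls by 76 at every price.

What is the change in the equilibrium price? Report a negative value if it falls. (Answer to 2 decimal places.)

Initially, 352 - p = 5p - 260, so 612 = 6p and p = 102, q = 250.
The shock moves the curves to qd = 276 - p and qs = 5p - 260.
Clearing the new market: 276 - p = 5p - 260, so p = 268/3 ≈ 89.3333 and q = 560/3 ≈ 186.6667.
Δp = 89.3333 − 102 = -12.67.

-12.67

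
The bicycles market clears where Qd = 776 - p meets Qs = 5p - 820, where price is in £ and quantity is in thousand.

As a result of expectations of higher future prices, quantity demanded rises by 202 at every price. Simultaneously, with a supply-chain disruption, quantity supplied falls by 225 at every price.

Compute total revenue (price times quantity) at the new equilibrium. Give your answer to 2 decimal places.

Before the shock: 776 - p = 5p - 820 ⇒ 1596 = 6p ⇒ p = 266, Q = 510.
The new curves are Qd = 978 - p (demand) and Qs = 5p - 1045 (supply).
Equate the new curves: 978 - p = 5p - 1045, giving 2023 = 6p, p = 2023/6 ≈ 337.1667, Q = 3845/6 ≈ 640.8333.
New expenditure = 337.1667 × 640.8333 = 216067.64.

216067.64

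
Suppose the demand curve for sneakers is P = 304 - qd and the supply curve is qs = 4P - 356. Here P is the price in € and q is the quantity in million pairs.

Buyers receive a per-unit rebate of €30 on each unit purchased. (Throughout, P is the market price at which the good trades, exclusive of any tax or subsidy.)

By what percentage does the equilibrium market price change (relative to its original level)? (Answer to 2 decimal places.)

Original equilibrium: 304 - P = 4P - 356 gives 660 = 5P, so P = 132 and q = 172.
Since buyers' out-of-pocket price is the market price minus the rebate, the effective demand curve becomes qd = 334 - P.
New equilibrium: 334 - P = 4P - 356 ⇒ 690 = 5P ⇒ P = 138, q = 196.
%ΔP = (138 − 132) / 132 × 100 = +4.55%.

+4.55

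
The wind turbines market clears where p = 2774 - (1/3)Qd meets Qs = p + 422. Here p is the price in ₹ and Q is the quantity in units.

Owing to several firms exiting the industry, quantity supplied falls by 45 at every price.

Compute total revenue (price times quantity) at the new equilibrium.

4694005.3125

Initially, 8322 - 3p = p + 422, so 7900 = 4p and p = 1975, Q = 2397.
With the change applied: demand Qd = 8322 - 3p, supply Qs = p + 377.
Equate the new curves: 8322 - 3p = p + 377, giving 7945 = 4p, p = 1986.25, Q = 2363.25.
New expenditure = 1986.25 × 2363.25 = 4694005.3125.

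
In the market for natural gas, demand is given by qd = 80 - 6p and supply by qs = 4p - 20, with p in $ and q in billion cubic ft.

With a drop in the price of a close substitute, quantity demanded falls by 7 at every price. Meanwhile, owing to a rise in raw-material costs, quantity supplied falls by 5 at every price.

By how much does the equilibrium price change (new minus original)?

Before the shock: 80 - 6p = 4p - 20 ⇒ 100 = 10p ⇒ p = 10, q = 20.
After the shift, demand is qd = 73 - 6p and supply is qs = 4p - 25.
New equilibrium: 73 - 6p = 4p - 25 ⇒ 98 = 10p ⇒ p = 9.8, q = 14.2.
Δp = 9.8 − 10 = -0.2.

-0.2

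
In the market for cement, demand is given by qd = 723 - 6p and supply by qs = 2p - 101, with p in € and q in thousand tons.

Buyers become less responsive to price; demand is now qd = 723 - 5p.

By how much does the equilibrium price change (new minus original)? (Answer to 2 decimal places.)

+14.71

Solve the original market: 723 - 6p = 2p - 101, hence p = 103 and q = 105.
The shock moves the curves to qd = 723 - 5p and qs = 2p - 101.
New equilibrium: 723 - 5p = 2p - 101 ⇒ 824 = 7p ⇒ p = 824/7 ≈ 117.7143, q = 941/7 ≈ 134.4286.
Δp = 117.7143 − 103 = +14.71.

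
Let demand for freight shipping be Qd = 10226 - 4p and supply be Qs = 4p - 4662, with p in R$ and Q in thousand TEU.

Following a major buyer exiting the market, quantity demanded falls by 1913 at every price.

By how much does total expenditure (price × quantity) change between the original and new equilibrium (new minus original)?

-2216569.1875

Before the shock: 10226 - 4p = 4p - 4662 ⇒ 14888 = 8p ⇒ p = 1861, Q = 2782.
After the shift, demand is Qd = 8313 - 4p and supply is Qs = 4p - 4662.
Setting them equal: 8313 - 4p = 4p - 4662 → 12975 = 8p, so p = 1621.875 and Q = 1825.5.
Expenditure moves from 1861×2782 = 5177302 to 1621.875×1825.5 = 2960732.8125; change = -2216569.1875.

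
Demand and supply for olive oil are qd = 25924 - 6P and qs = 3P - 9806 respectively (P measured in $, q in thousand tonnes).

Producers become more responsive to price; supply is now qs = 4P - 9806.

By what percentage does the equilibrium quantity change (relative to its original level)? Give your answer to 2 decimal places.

+113.21

Initially, 25924 - 6P = 3P - 9806, so 35730 = 9P and P = 3970, q = 2104.
The new curves are qd = 25924 - 6P (demand) and qs = 4P - 9806 (supply).
Setting them equal: 25924 - 6P = 4P - 9806 → 35730 = 10P, so P = 3573 and q = 4486.
%Δq = (4486 − 2104) / 2104 × 100 = +113.21%.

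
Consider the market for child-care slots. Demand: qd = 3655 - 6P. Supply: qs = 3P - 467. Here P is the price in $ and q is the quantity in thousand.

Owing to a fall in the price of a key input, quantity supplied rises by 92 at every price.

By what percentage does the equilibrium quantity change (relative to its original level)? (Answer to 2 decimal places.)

Solve the original market: 3655 - 6P = 3P - 467, hence P = 458 and q = 907.
With the change applied: demand qd = 3655 - 6P, supply qs = 3P - 375.
Setting them equal: 3655 - 6P = 3P - 375 → 4030 = 9P, so P = 4030/9 ≈ 447.7778 and q = 2905/3 ≈ 968.3333.
%Δq = (968.3333 − 907) / 907 × 100 = +6.76%.

+6.76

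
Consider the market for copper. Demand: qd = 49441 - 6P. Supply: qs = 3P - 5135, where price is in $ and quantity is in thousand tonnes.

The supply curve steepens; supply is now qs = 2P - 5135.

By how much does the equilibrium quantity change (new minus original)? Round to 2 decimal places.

Before the shock: 49441 - 6P = 3P - 5135 ⇒ 54576 = 9P ⇒ P = 6064, q = 13057.
With the change applied: demand qd = 49441 - 6P, supply qs = 2P - 5135.
New equilibrium: 49441 - 6P = 2P - 5135 ⇒ 54576 = 8P ⇒ P = 6822, q = 8509.
Δq = 8509 − 13057 = -4548.00.

-4548.00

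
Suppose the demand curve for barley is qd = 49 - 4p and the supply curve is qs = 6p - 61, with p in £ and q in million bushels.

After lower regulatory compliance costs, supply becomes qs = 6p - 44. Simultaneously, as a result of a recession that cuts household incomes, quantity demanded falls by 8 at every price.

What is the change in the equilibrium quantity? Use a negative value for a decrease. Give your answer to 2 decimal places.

+2.00

Original equilibrium: 49 - 4p = 6p - 61 gives 110 = 10p, so p = 11 and q = 5.
The shock moves the curves to qd = 41 - 4p and qs = 6p - 44.
Clearing the new market: 41 - 4p = 6p - 44, so p = 8.5 and q = 7.
Δq = 7 − 5 = +2.00.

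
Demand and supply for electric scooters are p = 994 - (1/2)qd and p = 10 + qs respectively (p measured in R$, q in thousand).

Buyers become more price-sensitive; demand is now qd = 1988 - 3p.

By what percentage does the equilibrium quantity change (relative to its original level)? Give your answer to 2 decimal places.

Solve the original market: 1988 - 2p = p - 10, hence p = 666 and q = 656.
The new curves are qd = 1988 - 3p (demand) and qs = p - 10 (supply).
Setting them equal: 1988 - 3p = p - 10 → 1998 = 4p, so p = 499.5 and q = 489.5.
%Δq = (489.5 − 656) / 656 × 100 = -25.38%.

-25.38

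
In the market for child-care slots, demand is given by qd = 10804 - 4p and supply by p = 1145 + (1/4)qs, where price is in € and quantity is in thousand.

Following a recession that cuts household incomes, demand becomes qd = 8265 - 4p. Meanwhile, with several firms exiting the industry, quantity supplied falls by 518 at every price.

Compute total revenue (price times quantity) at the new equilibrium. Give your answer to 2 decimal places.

Solve the original market: 10804 - 4p = 4p - 4580, hence p = 1923 and q = 3112.
With the change applied: demand qd = 8265 - 4p, supply qs = 4p - 5098.
Setting them equal: 8265 - 4p = 4p - 5098 → 13363 = 8p, so p = 1670.375 and q = 1583.5.
New expenditure = 1670.375 × 1583.5 = 2645038.81.

2645038.81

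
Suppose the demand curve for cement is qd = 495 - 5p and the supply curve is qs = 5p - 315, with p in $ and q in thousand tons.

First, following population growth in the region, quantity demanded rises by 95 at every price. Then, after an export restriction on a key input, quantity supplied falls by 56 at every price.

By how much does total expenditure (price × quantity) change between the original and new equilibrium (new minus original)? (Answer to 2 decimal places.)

Solve the original market: 495 - 5p = 5p - 315, hence p = 81 and q = 90.
The shock moves the curves to qd = 590 - 5p and qs = 5p - 371.
Setting them equal: 590 - 5p = 5p - 371 → 961 = 10p, so p = 96.1 and q = 109.5.
Expenditure moves from 81×90 = 7290 to 96.1×109.5 = 10522.95; change = +3232.95.

+3232.95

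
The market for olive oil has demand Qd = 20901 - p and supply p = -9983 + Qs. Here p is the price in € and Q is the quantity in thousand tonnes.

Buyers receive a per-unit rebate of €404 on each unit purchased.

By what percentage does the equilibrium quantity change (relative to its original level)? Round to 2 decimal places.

Before the shock: 20901 - p = p + 9983 ⇒ 10918 = 2p ⇒ p = 5459, Q = 15442.
Since buyers' out-of-pocket price is the market price minus the rebate, the effective demand curve becomes Qd = 21305 - p.
New equilibrium: 21305 - p = p + 9983 ⇒ 11322 = 2p ⇒ p = 5661, Q = 15644.
%ΔQ = (15644 − 15442) / 15442 × 100 = +1.31%.

+1.31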